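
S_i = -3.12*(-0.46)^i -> [-3.12, 1.44, -0.66, 0.3, -0.14]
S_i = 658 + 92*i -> [658, 750, 842, 934, 1026]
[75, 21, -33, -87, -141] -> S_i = 75 + -54*i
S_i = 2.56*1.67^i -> [2.56, 4.28, 7.14, 11.92, 19.91]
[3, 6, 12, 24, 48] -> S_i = 3*2^i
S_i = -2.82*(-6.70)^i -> [-2.82, 18.89, -126.59, 848.15, -5682.62]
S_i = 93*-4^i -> [93, -372, 1488, -5952, 23808]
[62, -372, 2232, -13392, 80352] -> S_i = 62*-6^i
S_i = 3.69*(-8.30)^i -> [3.69, -30.63, 254.2, -2109.89, 17512.12]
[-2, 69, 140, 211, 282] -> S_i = -2 + 71*i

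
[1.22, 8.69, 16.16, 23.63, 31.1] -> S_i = 1.22 + 7.47*i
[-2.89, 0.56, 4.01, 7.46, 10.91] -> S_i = -2.89 + 3.45*i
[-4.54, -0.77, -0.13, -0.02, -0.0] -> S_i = -4.54*0.17^i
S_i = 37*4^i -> [37, 148, 592, 2368, 9472]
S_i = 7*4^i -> [7, 28, 112, 448, 1792]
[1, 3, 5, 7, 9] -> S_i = 1 + 2*i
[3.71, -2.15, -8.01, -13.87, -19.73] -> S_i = 3.71 + -5.86*i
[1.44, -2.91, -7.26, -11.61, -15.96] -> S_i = 1.44 + -4.35*i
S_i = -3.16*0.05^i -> [-3.16, -0.16, -0.01, -0.0, -0.0]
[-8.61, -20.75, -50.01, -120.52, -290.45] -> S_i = -8.61*2.41^i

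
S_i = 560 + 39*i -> [560, 599, 638, 677, 716]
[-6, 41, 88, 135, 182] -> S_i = -6 + 47*i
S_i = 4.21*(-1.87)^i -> [4.21, -7.87, 14.72, -27.53, 51.48]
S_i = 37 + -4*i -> [37, 33, 29, 25, 21]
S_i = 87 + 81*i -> [87, 168, 249, 330, 411]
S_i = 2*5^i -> [2, 10, 50, 250, 1250]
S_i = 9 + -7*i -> [9, 2, -5, -12, -19]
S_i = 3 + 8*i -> [3, 11, 19, 27, 35]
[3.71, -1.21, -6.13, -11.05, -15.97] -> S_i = 3.71 + -4.92*i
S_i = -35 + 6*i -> [-35, -29, -23, -17, -11]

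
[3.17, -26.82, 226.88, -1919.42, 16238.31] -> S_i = 3.17*(-8.46)^i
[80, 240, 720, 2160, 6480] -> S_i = 80*3^i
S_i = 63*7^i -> [63, 441, 3087, 21609, 151263]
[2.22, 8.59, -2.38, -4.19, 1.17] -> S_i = Random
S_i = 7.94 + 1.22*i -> [7.94, 9.16, 10.38, 11.6, 12.82]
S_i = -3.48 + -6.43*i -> [-3.48, -9.91, -16.34, -22.77, -29.2]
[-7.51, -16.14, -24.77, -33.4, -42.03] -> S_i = -7.51 + -8.63*i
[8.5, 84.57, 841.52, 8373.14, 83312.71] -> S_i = 8.50*9.95^i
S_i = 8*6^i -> [8, 48, 288, 1728, 10368]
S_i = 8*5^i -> [8, 40, 200, 1000, 5000]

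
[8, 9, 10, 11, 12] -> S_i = 8 + 1*i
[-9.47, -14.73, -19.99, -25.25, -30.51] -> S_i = -9.47 + -5.26*i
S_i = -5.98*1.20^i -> [-5.98, -7.18, -8.61, -10.33, -12.4]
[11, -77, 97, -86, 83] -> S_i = Random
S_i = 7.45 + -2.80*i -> [7.45, 4.65, 1.85, -0.95, -3.75]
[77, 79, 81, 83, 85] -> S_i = 77 + 2*i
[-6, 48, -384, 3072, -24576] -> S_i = -6*-8^i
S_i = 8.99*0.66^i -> [8.99, 5.93, 3.92, 2.58, 1.71]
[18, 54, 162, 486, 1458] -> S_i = 18*3^i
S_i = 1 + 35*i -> [1, 36, 71, 106, 141]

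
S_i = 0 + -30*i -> [0, -30, -60, -90, -120]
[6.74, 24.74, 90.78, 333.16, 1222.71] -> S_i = 6.74*3.67^i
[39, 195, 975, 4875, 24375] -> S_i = 39*5^i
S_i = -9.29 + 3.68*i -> [-9.29, -5.61, -1.93, 1.75, 5.43]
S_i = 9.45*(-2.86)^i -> [9.45, -27.03, 77.3, -221.07, 632.26]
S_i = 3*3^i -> [3, 9, 27, 81, 243]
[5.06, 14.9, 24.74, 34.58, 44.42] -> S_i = 5.06 + 9.84*i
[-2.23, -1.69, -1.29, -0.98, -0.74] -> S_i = -2.23*0.76^i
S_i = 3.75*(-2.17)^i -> [3.75, -8.14, 17.66, -38.32, 83.15]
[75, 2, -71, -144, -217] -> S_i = 75 + -73*i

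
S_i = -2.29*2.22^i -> [-2.29, -5.08, -11.29, -25.05, -55.62]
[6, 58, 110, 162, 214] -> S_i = 6 + 52*i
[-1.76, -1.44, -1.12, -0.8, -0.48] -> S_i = -1.76 + 0.32*i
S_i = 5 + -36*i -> [5, -31, -67, -103, -139]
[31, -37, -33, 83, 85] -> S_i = Random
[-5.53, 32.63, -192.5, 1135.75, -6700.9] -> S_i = -5.53*(-5.90)^i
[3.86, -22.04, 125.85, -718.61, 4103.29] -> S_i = 3.86*(-5.71)^i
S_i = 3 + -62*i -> [3, -59, -121, -183, -245]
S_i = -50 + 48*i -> [-50, -2, 46, 94, 142]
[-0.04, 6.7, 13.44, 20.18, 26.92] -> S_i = -0.04 + 6.74*i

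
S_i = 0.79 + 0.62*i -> [0.79, 1.41, 2.03, 2.65, 3.27]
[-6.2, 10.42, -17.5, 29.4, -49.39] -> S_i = -6.20*(-1.68)^i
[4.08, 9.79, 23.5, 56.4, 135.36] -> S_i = 4.08*2.40^i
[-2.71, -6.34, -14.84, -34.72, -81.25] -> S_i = -2.71*2.34^i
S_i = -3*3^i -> [-3, -9, -27, -81, -243]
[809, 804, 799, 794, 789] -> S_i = 809 + -5*i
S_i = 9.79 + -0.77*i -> [9.79, 9.02, 8.25, 7.48, 6.71]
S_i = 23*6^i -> [23, 138, 828, 4968, 29808]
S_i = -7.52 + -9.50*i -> [-7.52, -17.02, -26.52, -36.02, -45.52]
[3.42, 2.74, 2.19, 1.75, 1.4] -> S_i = 3.42*0.80^i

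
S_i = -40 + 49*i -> [-40, 9, 58, 107, 156]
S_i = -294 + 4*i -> [-294, -290, -286, -282, -278]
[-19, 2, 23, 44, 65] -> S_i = -19 + 21*i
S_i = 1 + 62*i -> [1, 63, 125, 187, 249]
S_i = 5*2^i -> [5, 10, 20, 40, 80]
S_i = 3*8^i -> [3, 24, 192, 1536, 12288]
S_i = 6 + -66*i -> [6, -60, -126, -192, -258]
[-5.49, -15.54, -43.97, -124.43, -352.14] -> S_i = -5.49*2.83^i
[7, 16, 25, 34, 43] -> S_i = 7 + 9*i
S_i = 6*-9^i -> [6, -54, 486, -4374, 39366]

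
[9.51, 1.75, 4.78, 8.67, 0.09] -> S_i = Random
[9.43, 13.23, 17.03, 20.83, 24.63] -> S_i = 9.43 + 3.80*i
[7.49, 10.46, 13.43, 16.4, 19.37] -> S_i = 7.49 + 2.97*i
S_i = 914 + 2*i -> [914, 916, 918, 920, 922]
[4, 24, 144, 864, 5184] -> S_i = 4*6^i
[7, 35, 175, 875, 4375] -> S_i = 7*5^i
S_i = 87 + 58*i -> [87, 145, 203, 261, 319]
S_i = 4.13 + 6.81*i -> [4.13, 10.94, 17.75, 24.56, 31.37]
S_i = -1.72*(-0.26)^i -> [-1.72, 0.45, -0.12, 0.03, -0.01]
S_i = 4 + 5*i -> [4, 9, 14, 19, 24]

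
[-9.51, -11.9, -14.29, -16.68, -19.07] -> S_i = -9.51 + -2.39*i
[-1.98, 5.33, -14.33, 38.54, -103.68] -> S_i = -1.98*(-2.69)^i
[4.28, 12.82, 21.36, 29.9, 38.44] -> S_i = 4.28 + 8.54*i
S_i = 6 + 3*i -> [6, 9, 12, 15, 18]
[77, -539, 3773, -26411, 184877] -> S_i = 77*-7^i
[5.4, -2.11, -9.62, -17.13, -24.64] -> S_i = 5.40 + -7.51*i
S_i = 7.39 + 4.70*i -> [7.39, 12.09, 16.79, 21.49, 26.19]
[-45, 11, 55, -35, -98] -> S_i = Random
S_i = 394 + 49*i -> [394, 443, 492, 541, 590]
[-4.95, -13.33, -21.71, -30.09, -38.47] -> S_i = -4.95 + -8.38*i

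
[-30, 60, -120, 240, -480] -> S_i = -30*-2^i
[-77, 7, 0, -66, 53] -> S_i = Random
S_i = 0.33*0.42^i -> [0.33, 0.14, 0.06, 0.02, 0.01]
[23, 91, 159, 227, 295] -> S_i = 23 + 68*i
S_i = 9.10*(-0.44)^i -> [9.1, -4.0, 1.76, -0.78, 0.34]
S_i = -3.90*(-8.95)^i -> [-3.9, 34.9, -312.4, 2795.98, -25024.0]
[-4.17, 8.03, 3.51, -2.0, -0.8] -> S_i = Random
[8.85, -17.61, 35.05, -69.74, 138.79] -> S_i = 8.85*(-1.99)^i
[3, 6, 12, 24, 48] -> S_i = 3*2^i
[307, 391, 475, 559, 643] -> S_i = 307 + 84*i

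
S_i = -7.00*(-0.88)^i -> [-7.0, 6.16, -5.42, 4.77, -4.2]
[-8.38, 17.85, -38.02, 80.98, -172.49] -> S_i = -8.38*(-2.13)^i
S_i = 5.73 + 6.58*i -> [5.73, 12.31, 18.89, 25.47, 32.05]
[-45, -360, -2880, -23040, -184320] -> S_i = -45*8^i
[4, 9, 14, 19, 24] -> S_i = 4 + 5*i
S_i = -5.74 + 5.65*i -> [-5.74, -0.09, 5.56, 11.21, 16.86]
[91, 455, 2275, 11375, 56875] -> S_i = 91*5^i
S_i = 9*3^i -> [9, 27, 81, 243, 729]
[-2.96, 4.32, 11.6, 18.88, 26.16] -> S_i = -2.96 + 7.28*i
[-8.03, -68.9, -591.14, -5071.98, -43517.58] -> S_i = -8.03*8.58^i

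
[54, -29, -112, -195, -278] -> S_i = 54 + -83*i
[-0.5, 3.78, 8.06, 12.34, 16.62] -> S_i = -0.50 + 4.28*i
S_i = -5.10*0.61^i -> [-5.1, -3.11, -1.9, -1.16, -0.71]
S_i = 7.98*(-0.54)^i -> [7.98, -4.31, 2.33, -1.26, 0.68]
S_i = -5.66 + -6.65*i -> [-5.66, -12.31, -18.96, -25.61, -32.26]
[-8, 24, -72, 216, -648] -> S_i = -8*-3^i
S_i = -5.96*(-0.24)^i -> [-5.96, 1.43, -0.34, 0.08, -0.02]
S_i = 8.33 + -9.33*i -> [8.33, -1.0, -10.33, -19.66, -28.99]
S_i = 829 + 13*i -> [829, 842, 855, 868, 881]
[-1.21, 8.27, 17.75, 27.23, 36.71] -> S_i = -1.21 + 9.48*i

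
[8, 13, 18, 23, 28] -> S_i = 8 + 5*i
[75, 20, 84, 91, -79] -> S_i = Random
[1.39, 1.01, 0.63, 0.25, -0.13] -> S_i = 1.39 + -0.38*i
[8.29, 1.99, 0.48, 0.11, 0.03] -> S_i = 8.29*0.24^i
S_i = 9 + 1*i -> [9, 10, 11, 12, 13]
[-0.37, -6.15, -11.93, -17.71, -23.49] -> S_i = -0.37 + -5.78*i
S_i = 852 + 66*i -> [852, 918, 984, 1050, 1116]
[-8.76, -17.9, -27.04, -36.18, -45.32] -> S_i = -8.76 + -9.14*i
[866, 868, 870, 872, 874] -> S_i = 866 + 2*i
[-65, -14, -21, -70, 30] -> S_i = Random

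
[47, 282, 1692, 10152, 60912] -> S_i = 47*6^i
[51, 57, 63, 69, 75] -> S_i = 51 + 6*i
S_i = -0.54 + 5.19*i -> [-0.54, 4.65, 9.84, 15.03, 20.22]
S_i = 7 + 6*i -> [7, 13, 19, 25, 31]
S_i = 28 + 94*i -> [28, 122, 216, 310, 404]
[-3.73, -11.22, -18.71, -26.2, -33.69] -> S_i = -3.73 + -7.49*i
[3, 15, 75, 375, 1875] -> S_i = 3*5^i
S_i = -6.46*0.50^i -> [-6.46, -3.23, -1.62, -0.81, -0.4]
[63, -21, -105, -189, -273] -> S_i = 63 + -84*i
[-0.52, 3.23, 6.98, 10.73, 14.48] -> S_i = -0.52 + 3.75*i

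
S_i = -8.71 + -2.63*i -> [-8.71, -11.34, -13.97, -16.6, -19.23]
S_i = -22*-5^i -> [-22, 110, -550, 2750, -13750]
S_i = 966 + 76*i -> [966, 1042, 1118, 1194, 1270]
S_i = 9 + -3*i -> [9, 6, 3, 0, -3]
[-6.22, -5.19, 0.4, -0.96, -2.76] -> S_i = Random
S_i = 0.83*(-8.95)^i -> [0.83, -7.43, 66.49, -595.04, 5325.62]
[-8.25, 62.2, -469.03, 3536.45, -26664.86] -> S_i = -8.25*(-7.54)^i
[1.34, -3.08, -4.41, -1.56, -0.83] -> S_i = Random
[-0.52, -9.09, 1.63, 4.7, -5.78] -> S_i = Random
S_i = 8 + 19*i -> [8, 27, 46, 65, 84]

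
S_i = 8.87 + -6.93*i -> [8.87, 1.94, -4.99, -11.92, -18.85]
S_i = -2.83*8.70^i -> [-2.83, -24.62, -214.2, -1863.56, -16213.0]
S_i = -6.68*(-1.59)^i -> [-6.68, 10.62, -16.89, 26.85, -42.69]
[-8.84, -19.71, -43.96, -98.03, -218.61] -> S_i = -8.84*2.23^i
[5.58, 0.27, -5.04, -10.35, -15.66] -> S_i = 5.58 + -5.31*i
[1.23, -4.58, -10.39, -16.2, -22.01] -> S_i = 1.23 + -5.81*i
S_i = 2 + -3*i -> [2, -1, -4, -7, -10]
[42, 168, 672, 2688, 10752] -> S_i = 42*4^i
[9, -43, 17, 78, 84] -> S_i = Random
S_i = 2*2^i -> [2, 4, 8, 16, 32]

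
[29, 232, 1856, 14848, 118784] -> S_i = 29*8^i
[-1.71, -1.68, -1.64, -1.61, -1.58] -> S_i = -1.71*0.98^i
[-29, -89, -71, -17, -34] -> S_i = Random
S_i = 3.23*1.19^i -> [3.23, 3.84, 4.57, 5.44, 6.48]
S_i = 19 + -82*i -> [19, -63, -145, -227, -309]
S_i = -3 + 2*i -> [-3, -1, 1, 3, 5]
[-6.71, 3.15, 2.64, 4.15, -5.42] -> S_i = Random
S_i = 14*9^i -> [14, 126, 1134, 10206, 91854]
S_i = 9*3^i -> [9, 27, 81, 243, 729]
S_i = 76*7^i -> [76, 532, 3724, 26068, 182476]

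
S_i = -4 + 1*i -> [-4, -3, -2, -1, 0]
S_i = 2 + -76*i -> [2, -74, -150, -226, -302]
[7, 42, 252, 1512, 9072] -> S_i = 7*6^i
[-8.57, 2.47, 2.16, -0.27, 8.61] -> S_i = Random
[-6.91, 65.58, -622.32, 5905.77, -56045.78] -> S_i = -6.91*(-9.49)^i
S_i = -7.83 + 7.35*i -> [-7.83, -0.48, 6.87, 14.22, 21.57]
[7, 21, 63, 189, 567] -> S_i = 7*3^i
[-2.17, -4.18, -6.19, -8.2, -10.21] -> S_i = -2.17 + -2.01*i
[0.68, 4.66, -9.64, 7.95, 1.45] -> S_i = Random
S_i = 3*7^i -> [3, 21, 147, 1029, 7203]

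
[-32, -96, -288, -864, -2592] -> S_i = -32*3^i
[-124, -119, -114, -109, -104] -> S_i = -124 + 5*i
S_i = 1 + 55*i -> [1, 56, 111, 166, 221]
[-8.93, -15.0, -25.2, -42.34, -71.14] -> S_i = -8.93*1.68^i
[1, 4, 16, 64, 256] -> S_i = 1*4^i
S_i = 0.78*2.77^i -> [0.78, 2.16, 5.98, 16.58, 45.92]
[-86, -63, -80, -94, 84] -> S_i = Random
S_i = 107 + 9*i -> [107, 116, 125, 134, 143]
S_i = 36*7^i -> [36, 252, 1764, 12348, 86436]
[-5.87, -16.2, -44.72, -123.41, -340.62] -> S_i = -5.87*2.76^i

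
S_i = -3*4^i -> [-3, -12, -48, -192, -768]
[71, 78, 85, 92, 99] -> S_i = 71 + 7*i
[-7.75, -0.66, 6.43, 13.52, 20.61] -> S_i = -7.75 + 7.09*i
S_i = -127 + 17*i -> [-127, -110, -93, -76, -59]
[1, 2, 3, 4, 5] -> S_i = 1 + 1*i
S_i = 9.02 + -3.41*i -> [9.02, 5.61, 2.2, -1.21, -4.62]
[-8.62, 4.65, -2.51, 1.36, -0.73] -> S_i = -8.62*(-0.54)^i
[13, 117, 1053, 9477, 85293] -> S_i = 13*9^i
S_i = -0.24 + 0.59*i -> [-0.24, 0.35, 0.94, 1.53, 2.12]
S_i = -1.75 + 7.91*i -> [-1.75, 6.16, 14.07, 21.98, 29.89]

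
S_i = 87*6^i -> [87, 522, 3132, 18792, 112752]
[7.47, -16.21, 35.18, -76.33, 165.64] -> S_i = 7.47*(-2.17)^i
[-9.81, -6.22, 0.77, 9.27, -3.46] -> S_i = Random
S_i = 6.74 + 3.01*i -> [6.74, 9.75, 12.76, 15.77, 18.78]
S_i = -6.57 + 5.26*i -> [-6.57, -1.31, 3.95, 9.21, 14.47]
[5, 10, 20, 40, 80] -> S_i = 5*2^i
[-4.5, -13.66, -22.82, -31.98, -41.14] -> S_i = -4.50 + -9.16*i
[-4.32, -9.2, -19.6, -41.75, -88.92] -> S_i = -4.32*2.13^i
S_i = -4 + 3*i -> [-4, -1, 2, 5, 8]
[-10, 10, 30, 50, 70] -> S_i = -10 + 20*i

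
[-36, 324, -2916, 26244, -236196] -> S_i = -36*-9^i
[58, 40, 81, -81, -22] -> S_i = Random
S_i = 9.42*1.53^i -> [9.42, 14.41, 22.05, 33.74, 51.62]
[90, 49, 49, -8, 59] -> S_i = Random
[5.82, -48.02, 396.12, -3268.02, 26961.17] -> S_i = 5.82*(-8.25)^i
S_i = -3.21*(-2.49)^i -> [-3.21, 7.99, -19.9, 49.56, -123.4]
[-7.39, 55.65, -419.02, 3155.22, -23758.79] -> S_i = -7.39*(-7.53)^i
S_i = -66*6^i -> [-66, -396, -2376, -14256, -85536]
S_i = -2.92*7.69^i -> [-2.92, -22.45, -172.68, -1327.89, -10211.47]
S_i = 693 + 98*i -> [693, 791, 889, 987, 1085]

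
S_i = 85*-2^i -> [85, -170, 340, -680, 1360]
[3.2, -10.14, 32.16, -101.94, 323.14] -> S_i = 3.20*(-3.17)^i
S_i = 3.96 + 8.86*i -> [3.96, 12.82, 21.68, 30.54, 39.4]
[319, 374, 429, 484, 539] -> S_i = 319 + 55*i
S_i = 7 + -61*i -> [7, -54, -115, -176, -237]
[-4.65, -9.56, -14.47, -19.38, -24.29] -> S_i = -4.65 + -4.91*i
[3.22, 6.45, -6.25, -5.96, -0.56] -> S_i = Random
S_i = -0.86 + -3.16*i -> [-0.86, -4.02, -7.18, -10.34, -13.5]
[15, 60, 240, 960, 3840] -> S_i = 15*4^i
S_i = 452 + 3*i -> [452, 455, 458, 461, 464]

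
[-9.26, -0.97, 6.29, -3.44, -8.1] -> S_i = Random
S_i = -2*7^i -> [-2, -14, -98, -686, -4802]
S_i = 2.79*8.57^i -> [2.79, 23.91, 204.91, 1756.09, 15049.69]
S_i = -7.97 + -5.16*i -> [-7.97, -13.13, -18.29, -23.45, -28.61]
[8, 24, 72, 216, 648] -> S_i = 8*3^i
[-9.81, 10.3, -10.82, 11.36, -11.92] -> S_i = -9.81*(-1.05)^i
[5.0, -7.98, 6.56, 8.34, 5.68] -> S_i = Random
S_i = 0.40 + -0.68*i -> [0.4, -0.28, -0.96, -1.64, -2.32]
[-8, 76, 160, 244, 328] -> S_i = -8 + 84*i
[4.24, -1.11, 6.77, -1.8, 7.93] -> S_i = Random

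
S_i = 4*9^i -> [4, 36, 324, 2916, 26244]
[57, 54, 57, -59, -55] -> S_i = Random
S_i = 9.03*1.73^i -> [9.03, 15.62, 27.03, 46.75, 80.89]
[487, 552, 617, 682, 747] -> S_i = 487 + 65*i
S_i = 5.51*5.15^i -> [5.51, 28.38, 146.14, 752.62, 3875.97]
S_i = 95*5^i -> [95, 475, 2375, 11875, 59375]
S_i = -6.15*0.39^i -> [-6.15, -2.4, -0.94, -0.36, -0.14]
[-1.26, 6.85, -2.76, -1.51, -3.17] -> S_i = Random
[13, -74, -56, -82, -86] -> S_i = Random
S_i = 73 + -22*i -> [73, 51, 29, 7, -15]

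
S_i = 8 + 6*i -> [8, 14, 20, 26, 32]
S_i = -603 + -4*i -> [-603, -607, -611, -615, -619]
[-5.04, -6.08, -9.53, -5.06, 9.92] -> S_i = Random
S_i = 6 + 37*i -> [6, 43, 80, 117, 154]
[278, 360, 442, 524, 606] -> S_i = 278 + 82*i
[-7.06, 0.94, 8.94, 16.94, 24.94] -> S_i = -7.06 + 8.00*i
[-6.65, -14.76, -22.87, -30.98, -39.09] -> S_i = -6.65 + -8.11*i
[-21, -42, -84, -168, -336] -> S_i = -21*2^i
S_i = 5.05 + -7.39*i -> [5.05, -2.34, -9.73, -17.12, -24.51]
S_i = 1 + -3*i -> [1, -2, -5, -8, -11]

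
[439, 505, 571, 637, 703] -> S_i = 439 + 66*i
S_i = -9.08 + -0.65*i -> [-9.08, -9.73, -10.38, -11.03, -11.68]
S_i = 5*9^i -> [5, 45, 405, 3645, 32805]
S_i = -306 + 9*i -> [-306, -297, -288, -279, -270]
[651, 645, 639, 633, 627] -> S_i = 651 + -6*i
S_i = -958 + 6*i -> [-958, -952, -946, -940, -934]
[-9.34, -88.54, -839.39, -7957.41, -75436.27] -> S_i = -9.34*9.48^i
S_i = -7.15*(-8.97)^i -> [-7.15, 64.14, -575.3, 5160.4, -46288.79]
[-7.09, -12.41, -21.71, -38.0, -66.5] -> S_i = -7.09*1.75^i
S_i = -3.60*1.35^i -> [-3.6, -4.86, -6.56, -8.86, -11.96]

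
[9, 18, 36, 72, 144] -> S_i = 9*2^i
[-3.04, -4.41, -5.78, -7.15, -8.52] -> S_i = -3.04 + -1.37*i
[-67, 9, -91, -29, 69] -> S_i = Random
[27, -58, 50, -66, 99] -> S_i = Random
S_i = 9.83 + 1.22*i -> [9.83, 11.05, 12.27, 13.49, 14.71]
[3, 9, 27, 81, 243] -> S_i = 3*3^i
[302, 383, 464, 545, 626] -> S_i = 302 + 81*i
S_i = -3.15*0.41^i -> [-3.15, -1.29, -0.53, -0.22, -0.09]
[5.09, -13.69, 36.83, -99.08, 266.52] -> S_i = 5.09*(-2.69)^i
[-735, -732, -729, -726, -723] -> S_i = -735 + 3*i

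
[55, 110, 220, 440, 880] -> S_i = 55*2^i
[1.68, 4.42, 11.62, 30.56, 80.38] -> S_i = 1.68*2.63^i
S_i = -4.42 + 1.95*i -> [-4.42, -2.47, -0.52, 1.43, 3.38]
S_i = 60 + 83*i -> [60, 143, 226, 309, 392]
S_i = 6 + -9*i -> [6, -3, -12, -21, -30]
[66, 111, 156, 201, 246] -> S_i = 66 + 45*i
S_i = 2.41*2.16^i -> [2.41, 5.21, 11.24, 24.29, 52.46]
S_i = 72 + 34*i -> [72, 106, 140, 174, 208]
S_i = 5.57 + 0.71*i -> [5.57, 6.28, 6.99, 7.7, 8.41]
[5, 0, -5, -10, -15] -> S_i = 5 + -5*i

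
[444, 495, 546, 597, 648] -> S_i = 444 + 51*i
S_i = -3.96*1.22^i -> [-3.96, -4.83, -5.89, -7.19, -8.77]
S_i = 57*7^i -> [57, 399, 2793, 19551, 136857]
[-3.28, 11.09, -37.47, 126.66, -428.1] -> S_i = -3.28*(-3.38)^i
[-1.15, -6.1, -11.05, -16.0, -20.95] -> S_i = -1.15 + -4.95*i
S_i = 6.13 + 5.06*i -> [6.13, 11.19, 16.25, 21.31, 26.37]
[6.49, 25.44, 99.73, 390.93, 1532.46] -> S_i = 6.49*3.92^i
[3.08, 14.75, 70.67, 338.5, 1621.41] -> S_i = 3.08*4.79^i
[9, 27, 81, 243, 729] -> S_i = 9*3^i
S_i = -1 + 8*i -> [-1, 7, 15, 23, 31]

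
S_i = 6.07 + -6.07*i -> [6.07, 0.0, -6.07, -12.14, -18.21]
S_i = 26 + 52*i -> [26, 78, 130, 182, 234]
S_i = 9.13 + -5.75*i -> [9.13, 3.38, -2.37, -8.12, -13.87]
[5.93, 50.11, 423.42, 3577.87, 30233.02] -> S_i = 5.93*8.45^i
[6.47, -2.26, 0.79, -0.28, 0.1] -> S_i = 6.47*(-0.35)^i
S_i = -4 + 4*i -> [-4, 0, 4, 8, 12]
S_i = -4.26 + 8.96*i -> [-4.26, 4.7, 13.66, 22.62, 31.58]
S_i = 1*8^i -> [1, 8, 64, 512, 4096]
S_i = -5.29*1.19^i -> [-5.29, -6.3, -7.49, -8.91, -10.61]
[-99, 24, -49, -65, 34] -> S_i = Random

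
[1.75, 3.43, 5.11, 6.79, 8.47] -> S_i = 1.75 + 1.68*i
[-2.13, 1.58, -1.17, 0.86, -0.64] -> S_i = -2.13*(-0.74)^i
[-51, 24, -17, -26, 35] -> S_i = Random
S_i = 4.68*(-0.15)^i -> [4.68, -0.7, 0.11, -0.02, 0.0]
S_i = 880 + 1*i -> [880, 881, 882, 883, 884]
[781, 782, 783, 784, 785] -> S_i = 781 + 1*i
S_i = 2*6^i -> [2, 12, 72, 432, 2592]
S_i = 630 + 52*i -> [630, 682, 734, 786, 838]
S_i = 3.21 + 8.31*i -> [3.21, 11.52, 19.83, 28.14, 36.45]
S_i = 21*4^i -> [21, 84, 336, 1344, 5376]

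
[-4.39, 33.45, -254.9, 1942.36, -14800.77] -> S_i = -4.39*(-7.62)^i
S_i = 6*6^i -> [6, 36, 216, 1296, 7776]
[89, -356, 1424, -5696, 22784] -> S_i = 89*-4^i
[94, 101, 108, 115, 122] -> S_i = 94 + 7*i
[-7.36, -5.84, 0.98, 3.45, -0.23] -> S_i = Random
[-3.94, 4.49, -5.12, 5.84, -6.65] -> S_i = -3.94*(-1.14)^i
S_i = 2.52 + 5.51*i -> [2.52, 8.03, 13.54, 19.05, 24.56]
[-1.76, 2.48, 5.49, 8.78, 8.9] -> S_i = Random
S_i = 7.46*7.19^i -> [7.46, 53.64, 385.65, 2772.84, 19936.75]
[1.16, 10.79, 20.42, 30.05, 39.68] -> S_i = 1.16 + 9.63*i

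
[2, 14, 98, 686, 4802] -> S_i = 2*7^i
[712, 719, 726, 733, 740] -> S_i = 712 + 7*i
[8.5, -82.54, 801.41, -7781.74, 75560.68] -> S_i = 8.50*(-9.71)^i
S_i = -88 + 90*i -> [-88, 2, 92, 182, 272]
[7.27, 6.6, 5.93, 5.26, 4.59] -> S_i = 7.27 + -0.67*i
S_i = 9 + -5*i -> [9, 4, -1, -6, -11]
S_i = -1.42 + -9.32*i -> [-1.42, -10.74, -20.06, -29.38, -38.7]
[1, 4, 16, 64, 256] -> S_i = 1*4^i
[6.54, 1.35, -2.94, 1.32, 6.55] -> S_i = Random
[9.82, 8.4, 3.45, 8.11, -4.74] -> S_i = Random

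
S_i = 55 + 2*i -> [55, 57, 59, 61, 63]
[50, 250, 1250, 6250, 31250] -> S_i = 50*5^i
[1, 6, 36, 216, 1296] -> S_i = 1*6^i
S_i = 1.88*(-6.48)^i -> [1.88, -12.18, 78.94, -511.54, 3314.8]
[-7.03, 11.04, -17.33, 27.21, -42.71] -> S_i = -7.03*(-1.57)^i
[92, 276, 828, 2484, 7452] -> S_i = 92*3^i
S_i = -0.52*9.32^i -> [-0.52, -4.85, -45.17, -420.97, -3923.44]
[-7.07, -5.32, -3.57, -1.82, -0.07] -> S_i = -7.07 + 1.75*i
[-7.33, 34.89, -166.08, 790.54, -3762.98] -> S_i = -7.33*(-4.76)^i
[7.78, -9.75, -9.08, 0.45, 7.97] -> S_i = Random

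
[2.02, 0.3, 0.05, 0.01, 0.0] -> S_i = 2.02*0.15^i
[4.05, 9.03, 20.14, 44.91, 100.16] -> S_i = 4.05*2.23^i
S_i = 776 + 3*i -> [776, 779, 782, 785, 788]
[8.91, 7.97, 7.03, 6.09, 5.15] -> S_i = 8.91 + -0.94*i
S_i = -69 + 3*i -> [-69, -66, -63, -60, -57]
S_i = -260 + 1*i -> [-260, -259, -258, -257, -256]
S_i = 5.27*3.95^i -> [5.27, 20.82, 82.23, 324.79, 1282.92]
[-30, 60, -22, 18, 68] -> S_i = Random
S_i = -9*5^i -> [-9, -45, -225, -1125, -5625]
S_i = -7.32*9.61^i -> [-7.32, -70.35, -676.02, -6496.53, -62431.62]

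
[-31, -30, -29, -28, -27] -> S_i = -31 + 1*i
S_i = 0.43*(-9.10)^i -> [0.43, -3.91, 35.61, -324.04, 2948.72]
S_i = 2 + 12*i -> [2, 14, 26, 38, 50]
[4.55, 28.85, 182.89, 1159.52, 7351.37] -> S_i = 4.55*6.34^i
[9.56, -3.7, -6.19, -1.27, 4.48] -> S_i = Random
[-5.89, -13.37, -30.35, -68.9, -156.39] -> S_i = -5.89*2.27^i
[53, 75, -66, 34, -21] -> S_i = Random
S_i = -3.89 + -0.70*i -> [-3.89, -4.59, -5.29, -5.99, -6.69]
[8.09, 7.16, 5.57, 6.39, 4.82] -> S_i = Random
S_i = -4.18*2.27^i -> [-4.18, -9.49, -21.54, -48.89, -110.99]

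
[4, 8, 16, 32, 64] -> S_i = 4*2^i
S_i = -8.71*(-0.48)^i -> [-8.71, 4.18, -2.01, 0.96, -0.46]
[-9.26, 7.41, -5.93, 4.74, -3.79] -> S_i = -9.26*(-0.80)^i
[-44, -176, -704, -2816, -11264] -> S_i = -44*4^i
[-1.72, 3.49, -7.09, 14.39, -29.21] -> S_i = -1.72*(-2.03)^i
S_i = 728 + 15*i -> [728, 743, 758, 773, 788]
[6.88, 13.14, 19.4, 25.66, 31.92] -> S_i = 6.88 + 6.26*i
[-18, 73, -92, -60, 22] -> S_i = Random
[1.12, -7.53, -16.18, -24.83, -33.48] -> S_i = 1.12 + -8.65*i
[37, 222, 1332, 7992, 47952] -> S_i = 37*6^i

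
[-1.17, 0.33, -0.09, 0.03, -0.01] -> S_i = -1.17*(-0.28)^i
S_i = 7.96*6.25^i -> [7.96, 49.75, 310.94, 1943.36, 12146.0]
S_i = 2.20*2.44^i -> [2.2, 5.37, 13.1, 31.96, 77.98]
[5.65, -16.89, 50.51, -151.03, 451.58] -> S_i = 5.65*(-2.99)^i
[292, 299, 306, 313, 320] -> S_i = 292 + 7*i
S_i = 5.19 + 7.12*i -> [5.19, 12.31, 19.43, 26.55, 33.67]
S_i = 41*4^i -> [41, 164, 656, 2624, 10496]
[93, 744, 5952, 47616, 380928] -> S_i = 93*8^i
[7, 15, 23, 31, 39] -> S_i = 7 + 8*i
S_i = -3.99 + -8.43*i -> [-3.99, -12.42, -20.85, -29.28, -37.71]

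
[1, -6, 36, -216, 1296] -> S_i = 1*-6^i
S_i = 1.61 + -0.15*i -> [1.61, 1.46, 1.31, 1.16, 1.01]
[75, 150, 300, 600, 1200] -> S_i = 75*2^i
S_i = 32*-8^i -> [32, -256, 2048, -16384, 131072]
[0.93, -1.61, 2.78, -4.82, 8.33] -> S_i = 0.93*(-1.73)^i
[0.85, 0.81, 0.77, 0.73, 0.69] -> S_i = 0.85*0.95^i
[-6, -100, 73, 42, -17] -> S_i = Random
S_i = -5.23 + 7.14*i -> [-5.23, 1.91, 9.05, 16.19, 23.33]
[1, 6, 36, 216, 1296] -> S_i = 1*6^i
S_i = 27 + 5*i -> [27, 32, 37, 42, 47]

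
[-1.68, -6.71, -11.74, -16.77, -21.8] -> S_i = -1.68 + -5.03*i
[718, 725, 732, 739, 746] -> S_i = 718 + 7*i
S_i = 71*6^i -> [71, 426, 2556, 15336, 92016]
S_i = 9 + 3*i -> [9, 12, 15, 18, 21]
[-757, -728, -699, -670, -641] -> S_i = -757 + 29*i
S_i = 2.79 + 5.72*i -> [2.79, 8.51, 14.23, 19.95, 25.67]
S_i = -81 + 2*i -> [-81, -79, -77, -75, -73]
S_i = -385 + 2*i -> [-385, -383, -381, -379, -377]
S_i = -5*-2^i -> [-5, 10, -20, 40, -80]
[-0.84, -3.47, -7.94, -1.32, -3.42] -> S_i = Random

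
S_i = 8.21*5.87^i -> [8.21, 48.19, 282.89, 1660.57, 9747.55]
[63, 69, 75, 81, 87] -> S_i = 63 + 6*i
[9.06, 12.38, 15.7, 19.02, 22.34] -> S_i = 9.06 + 3.32*i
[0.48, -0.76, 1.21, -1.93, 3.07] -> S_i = 0.48*(-1.59)^i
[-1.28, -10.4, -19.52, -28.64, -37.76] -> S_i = -1.28 + -9.12*i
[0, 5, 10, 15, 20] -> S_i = 0 + 5*i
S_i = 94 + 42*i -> [94, 136, 178, 220, 262]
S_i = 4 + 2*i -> [4, 6, 8, 10, 12]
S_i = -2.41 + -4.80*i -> [-2.41, -7.21, -12.01, -16.81, -21.61]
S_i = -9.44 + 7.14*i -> [-9.44, -2.3, 4.84, 11.98, 19.12]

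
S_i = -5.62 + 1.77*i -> [-5.62, -3.85, -2.08, -0.31, 1.46]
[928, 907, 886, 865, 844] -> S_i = 928 + -21*i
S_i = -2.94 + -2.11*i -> [-2.94, -5.05, -7.16, -9.27, -11.38]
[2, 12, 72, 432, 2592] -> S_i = 2*6^i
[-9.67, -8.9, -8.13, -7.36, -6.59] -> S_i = -9.67 + 0.77*i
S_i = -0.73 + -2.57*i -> [-0.73, -3.3, -5.87, -8.44, -11.01]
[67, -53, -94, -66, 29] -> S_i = Random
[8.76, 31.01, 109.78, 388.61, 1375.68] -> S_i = 8.76*3.54^i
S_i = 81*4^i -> [81, 324, 1296, 5184, 20736]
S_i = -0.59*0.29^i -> [-0.59, -0.17, -0.05, -0.01, -0.0]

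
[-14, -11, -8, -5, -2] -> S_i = -14 + 3*i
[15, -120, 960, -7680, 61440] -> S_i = 15*-8^i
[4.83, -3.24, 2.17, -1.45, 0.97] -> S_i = 4.83*(-0.67)^i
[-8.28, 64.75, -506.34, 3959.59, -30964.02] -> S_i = -8.28*(-7.82)^i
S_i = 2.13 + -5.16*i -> [2.13, -3.03, -8.19, -13.35, -18.51]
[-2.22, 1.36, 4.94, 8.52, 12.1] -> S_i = -2.22 + 3.58*i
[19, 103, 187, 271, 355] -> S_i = 19 + 84*i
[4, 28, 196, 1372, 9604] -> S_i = 4*7^i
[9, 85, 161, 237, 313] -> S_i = 9 + 76*i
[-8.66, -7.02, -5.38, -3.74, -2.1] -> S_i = -8.66 + 1.64*i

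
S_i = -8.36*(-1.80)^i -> [-8.36, 15.05, -27.09, 48.76, -87.76]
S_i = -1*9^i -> [-1, -9, -81, -729, -6561]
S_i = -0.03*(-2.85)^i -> [-0.03, 0.09, -0.24, 0.69, -1.98]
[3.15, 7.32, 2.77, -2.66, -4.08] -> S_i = Random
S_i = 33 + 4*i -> [33, 37, 41, 45, 49]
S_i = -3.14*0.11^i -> [-3.14, -0.35, -0.04, -0.0, -0.0]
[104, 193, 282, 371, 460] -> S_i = 104 + 89*i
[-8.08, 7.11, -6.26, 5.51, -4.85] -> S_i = -8.08*(-0.88)^i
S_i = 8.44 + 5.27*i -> [8.44, 13.71, 18.98, 24.25, 29.52]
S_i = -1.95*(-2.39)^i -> [-1.95, 4.66, -11.14, 26.62, -63.62]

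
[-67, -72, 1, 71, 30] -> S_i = Random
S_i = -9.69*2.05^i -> [-9.69, -19.86, -40.72, -83.48, -171.14]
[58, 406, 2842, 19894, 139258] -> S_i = 58*7^i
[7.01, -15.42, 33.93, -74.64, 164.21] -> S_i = 7.01*(-2.20)^i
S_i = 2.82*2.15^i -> [2.82, 6.06, 13.04, 28.03, 60.26]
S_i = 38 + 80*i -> [38, 118, 198, 278, 358]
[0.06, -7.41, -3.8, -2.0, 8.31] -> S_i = Random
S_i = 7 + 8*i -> [7, 15, 23, 31, 39]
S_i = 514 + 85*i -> [514, 599, 684, 769, 854]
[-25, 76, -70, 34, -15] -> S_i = Random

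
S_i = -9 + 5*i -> [-9, -4, 1, 6, 11]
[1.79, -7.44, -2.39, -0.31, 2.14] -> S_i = Random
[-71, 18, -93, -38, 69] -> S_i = Random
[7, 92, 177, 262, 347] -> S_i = 7 + 85*i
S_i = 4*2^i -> [4, 8, 16, 32, 64]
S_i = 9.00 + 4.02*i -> [9.0, 13.02, 17.04, 21.06, 25.08]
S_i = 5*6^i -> [5, 30, 180, 1080, 6480]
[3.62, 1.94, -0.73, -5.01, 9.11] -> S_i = Random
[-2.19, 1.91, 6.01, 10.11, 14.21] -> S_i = -2.19 + 4.10*i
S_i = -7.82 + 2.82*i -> [-7.82, -5.0, -2.18, 0.64, 3.46]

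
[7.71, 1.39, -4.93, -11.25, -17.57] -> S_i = 7.71 + -6.32*i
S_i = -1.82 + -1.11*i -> [-1.82, -2.93, -4.04, -5.15, -6.26]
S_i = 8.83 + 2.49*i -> [8.83, 11.32, 13.81, 16.3, 18.79]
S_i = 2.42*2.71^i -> [2.42, 6.56, 17.77, 48.16, 130.52]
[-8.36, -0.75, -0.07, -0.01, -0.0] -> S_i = -8.36*0.09^i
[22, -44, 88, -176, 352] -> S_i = 22*-2^i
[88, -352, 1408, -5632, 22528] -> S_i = 88*-4^i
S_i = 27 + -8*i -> [27, 19, 11, 3, -5]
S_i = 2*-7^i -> [2, -14, 98, -686, 4802]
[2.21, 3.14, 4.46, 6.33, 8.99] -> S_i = 2.21*1.42^i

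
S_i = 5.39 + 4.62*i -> [5.39, 10.01, 14.63, 19.25, 23.87]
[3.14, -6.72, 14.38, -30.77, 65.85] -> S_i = 3.14*(-2.14)^i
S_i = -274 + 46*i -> [-274, -228, -182, -136, -90]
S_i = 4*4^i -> [4, 16, 64, 256, 1024]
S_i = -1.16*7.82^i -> [-1.16, -9.07, -70.94, -554.73, -4337.95]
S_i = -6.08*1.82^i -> [-6.08, -11.07, -20.14, -36.65, -66.71]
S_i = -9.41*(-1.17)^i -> [-9.41, 11.01, -12.88, 15.07, -17.63]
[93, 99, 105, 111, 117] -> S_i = 93 + 6*i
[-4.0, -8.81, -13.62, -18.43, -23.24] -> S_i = -4.00 + -4.81*i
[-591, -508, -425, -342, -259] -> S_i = -591 + 83*i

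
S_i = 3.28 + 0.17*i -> [3.28, 3.45, 3.62, 3.79, 3.96]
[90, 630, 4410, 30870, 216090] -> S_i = 90*7^i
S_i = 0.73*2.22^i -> [0.73, 1.62, 3.6, 7.99, 17.73]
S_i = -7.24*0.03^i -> [-7.24, -0.22, -0.01, -0.0, -0.0]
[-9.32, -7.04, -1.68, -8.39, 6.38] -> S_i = Random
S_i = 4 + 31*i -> [4, 35, 66, 97, 128]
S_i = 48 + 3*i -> [48, 51, 54, 57, 60]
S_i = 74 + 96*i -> [74, 170, 266, 362, 458]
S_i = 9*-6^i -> [9, -54, 324, -1944, 11664]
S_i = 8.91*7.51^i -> [8.91, 66.91, 502.52, 3773.96, 28342.45]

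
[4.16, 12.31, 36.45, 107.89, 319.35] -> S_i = 4.16*2.96^i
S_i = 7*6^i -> [7, 42, 252, 1512, 9072]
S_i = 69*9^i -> [69, 621, 5589, 50301, 452709]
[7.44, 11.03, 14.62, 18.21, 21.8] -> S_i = 7.44 + 3.59*i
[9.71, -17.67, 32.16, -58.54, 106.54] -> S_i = 9.71*(-1.82)^i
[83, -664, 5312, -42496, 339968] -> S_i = 83*-8^i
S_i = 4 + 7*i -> [4, 11, 18, 25, 32]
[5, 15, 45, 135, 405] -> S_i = 5*3^i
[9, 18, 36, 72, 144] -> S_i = 9*2^i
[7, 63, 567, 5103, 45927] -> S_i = 7*9^i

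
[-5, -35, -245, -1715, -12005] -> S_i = -5*7^i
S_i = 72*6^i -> [72, 432, 2592, 15552, 93312]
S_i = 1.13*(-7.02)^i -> [1.13, -7.93, 55.69, -390.92, 2744.27]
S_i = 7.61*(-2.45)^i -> [7.61, -18.64, 45.68, -111.91, 274.19]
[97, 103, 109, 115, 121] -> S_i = 97 + 6*i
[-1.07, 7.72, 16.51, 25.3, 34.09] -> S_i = -1.07 + 8.79*i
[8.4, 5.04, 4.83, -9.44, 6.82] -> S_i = Random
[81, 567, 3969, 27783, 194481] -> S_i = 81*7^i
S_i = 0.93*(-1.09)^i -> [0.93, -1.01, 1.1, -1.2, 1.31]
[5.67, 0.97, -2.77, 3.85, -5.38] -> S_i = Random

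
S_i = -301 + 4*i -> [-301, -297, -293, -289, -285]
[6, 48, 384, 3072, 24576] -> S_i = 6*8^i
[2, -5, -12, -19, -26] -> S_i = 2 + -7*i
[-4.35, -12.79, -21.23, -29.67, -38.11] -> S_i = -4.35 + -8.44*i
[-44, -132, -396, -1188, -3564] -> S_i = -44*3^i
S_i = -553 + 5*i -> [-553, -548, -543, -538, -533]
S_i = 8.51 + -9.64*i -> [8.51, -1.13, -10.77, -20.41, -30.05]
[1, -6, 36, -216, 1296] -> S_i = 1*-6^i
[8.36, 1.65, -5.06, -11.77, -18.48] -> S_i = 8.36 + -6.71*i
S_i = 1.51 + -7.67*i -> [1.51, -6.16, -13.83, -21.5, -29.17]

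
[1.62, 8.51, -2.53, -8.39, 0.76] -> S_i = Random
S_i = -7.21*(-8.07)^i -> [-7.21, 58.18, -469.55, 3789.27, -30579.43]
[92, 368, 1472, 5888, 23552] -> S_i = 92*4^i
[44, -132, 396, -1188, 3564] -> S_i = 44*-3^i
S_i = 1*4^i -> [1, 4, 16, 64, 256]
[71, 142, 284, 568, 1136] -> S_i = 71*2^i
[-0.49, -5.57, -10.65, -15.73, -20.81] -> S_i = -0.49 + -5.08*i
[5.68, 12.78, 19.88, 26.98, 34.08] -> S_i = 5.68 + 7.10*i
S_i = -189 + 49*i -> [-189, -140, -91, -42, 7]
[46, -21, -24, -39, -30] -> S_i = Random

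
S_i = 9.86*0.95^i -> [9.86, 9.37, 8.9, 8.45, 8.03]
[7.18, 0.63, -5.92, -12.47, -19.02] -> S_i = 7.18 + -6.55*i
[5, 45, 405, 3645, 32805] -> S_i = 5*9^i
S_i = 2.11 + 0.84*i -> [2.11, 2.95, 3.79, 4.63, 5.47]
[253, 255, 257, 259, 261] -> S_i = 253 + 2*i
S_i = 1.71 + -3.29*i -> [1.71, -1.58, -4.87, -8.16, -11.45]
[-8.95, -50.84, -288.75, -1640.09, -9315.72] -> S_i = -8.95*5.68^i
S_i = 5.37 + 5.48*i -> [5.37, 10.85, 16.33, 21.81, 27.29]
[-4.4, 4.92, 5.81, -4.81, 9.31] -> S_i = Random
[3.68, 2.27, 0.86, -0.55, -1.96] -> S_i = 3.68 + -1.41*i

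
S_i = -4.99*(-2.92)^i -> [-4.99, 14.57, -42.55, 124.24, -362.77]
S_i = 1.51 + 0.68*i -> [1.51, 2.19, 2.87, 3.55, 4.23]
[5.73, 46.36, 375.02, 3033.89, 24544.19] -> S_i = 5.73*8.09^i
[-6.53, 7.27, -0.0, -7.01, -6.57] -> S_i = Random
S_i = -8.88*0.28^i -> [-8.88, -2.49, -0.7, -0.19, -0.05]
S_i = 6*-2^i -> [6, -12, 24, -48, 96]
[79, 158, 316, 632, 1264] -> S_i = 79*2^i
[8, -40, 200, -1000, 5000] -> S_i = 8*-5^i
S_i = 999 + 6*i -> [999, 1005, 1011, 1017, 1023]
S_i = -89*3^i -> [-89, -267, -801, -2403, -7209]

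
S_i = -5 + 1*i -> [-5, -4, -3, -2, -1]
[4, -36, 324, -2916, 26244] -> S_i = 4*-9^i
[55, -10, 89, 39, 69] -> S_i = Random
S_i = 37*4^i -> [37, 148, 592, 2368, 9472]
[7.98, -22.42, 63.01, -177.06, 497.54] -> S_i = 7.98*(-2.81)^i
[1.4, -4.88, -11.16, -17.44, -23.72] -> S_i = 1.40 + -6.28*i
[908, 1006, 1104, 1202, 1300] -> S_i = 908 + 98*i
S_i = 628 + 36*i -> [628, 664, 700, 736, 772]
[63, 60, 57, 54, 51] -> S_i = 63 + -3*i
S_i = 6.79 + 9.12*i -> [6.79, 15.91, 25.03, 34.15, 43.27]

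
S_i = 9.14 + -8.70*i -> [9.14, 0.44, -8.26, -16.96, -25.66]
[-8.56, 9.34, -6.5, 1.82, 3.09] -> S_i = Random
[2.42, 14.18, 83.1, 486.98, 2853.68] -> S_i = 2.42*5.86^i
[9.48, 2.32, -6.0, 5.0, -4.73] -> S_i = Random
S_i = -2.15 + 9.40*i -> [-2.15, 7.25, 16.65, 26.05, 35.45]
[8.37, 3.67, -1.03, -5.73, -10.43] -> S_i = 8.37 + -4.70*i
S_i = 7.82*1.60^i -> [7.82, 12.51, 20.02, 32.03, 51.25]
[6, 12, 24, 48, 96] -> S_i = 6*2^i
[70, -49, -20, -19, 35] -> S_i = Random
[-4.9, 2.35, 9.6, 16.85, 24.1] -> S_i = -4.90 + 7.25*i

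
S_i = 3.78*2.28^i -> [3.78, 8.62, 19.65, 44.8, 102.15]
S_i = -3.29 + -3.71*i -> [-3.29, -7.0, -10.71, -14.42, -18.13]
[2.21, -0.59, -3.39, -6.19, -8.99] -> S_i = 2.21 + -2.80*i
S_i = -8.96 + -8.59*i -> [-8.96, -17.55, -26.14, -34.73, -43.32]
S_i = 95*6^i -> [95, 570, 3420, 20520, 123120]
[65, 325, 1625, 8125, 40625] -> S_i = 65*5^i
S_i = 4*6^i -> [4, 24, 144, 864, 5184]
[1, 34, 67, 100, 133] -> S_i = 1 + 33*i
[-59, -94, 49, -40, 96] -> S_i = Random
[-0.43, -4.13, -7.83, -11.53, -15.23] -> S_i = -0.43 + -3.70*i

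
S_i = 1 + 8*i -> [1, 9, 17, 25, 33]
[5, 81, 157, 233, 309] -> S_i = 5 + 76*i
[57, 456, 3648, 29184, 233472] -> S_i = 57*8^i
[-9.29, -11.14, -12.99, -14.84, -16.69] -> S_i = -9.29 + -1.85*i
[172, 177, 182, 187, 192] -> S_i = 172 + 5*i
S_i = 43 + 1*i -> [43, 44, 45, 46, 47]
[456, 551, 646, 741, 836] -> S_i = 456 + 95*i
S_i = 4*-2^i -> [4, -8, 16, -32, 64]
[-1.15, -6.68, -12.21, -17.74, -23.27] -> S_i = -1.15 + -5.53*i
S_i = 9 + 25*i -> [9, 34, 59, 84, 109]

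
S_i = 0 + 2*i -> [0, 2, 4, 6, 8]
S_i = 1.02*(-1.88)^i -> [1.02, -1.92, 3.61, -6.78, 12.74]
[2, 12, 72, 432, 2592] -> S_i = 2*6^i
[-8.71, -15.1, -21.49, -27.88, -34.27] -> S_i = -8.71 + -6.39*i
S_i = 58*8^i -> [58, 464, 3712, 29696, 237568]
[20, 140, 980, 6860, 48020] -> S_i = 20*7^i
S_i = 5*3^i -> [5, 15, 45, 135, 405]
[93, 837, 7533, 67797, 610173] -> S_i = 93*9^i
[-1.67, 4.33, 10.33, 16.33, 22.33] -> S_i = -1.67 + 6.00*i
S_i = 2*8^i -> [2, 16, 128, 1024, 8192]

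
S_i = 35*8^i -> [35, 280, 2240, 17920, 143360]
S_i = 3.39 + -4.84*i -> [3.39, -1.45, -6.29, -11.13, -15.97]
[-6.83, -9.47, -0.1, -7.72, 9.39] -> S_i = Random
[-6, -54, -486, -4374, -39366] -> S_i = -6*9^i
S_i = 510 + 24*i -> [510, 534, 558, 582, 606]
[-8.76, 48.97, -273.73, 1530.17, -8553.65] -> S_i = -8.76*(-5.59)^i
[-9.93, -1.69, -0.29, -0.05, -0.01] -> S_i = -9.93*0.17^i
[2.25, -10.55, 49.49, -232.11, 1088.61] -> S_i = 2.25*(-4.69)^i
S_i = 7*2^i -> [7, 14, 28, 56, 112]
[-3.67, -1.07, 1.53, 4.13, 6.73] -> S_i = -3.67 + 2.60*i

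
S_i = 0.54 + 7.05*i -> [0.54, 7.59, 14.64, 21.69, 28.74]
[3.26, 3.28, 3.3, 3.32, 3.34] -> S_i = 3.26 + 0.02*i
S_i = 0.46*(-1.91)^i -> [0.46, -0.88, 1.68, -3.21, 6.12]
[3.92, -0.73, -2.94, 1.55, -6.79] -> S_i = Random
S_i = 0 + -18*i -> [0, -18, -36, -54, -72]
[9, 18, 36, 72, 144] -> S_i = 9*2^i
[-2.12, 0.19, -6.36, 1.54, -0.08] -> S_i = Random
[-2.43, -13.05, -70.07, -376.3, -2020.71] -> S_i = -2.43*5.37^i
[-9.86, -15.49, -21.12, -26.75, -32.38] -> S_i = -9.86 + -5.63*i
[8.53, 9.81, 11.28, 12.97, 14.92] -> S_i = 8.53*1.15^i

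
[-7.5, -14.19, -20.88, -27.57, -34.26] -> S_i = -7.50 + -6.69*i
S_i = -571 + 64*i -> [-571, -507, -443, -379, -315]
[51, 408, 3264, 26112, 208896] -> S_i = 51*8^i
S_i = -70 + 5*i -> [-70, -65, -60, -55, -50]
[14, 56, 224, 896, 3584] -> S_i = 14*4^i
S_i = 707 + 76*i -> [707, 783, 859, 935, 1011]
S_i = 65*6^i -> [65, 390, 2340, 14040, 84240]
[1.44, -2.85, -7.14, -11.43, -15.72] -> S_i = 1.44 + -4.29*i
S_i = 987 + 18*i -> [987, 1005, 1023, 1041, 1059]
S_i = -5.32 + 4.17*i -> [-5.32, -1.15, 3.02, 7.19, 11.36]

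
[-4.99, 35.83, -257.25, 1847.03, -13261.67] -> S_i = -4.99*(-7.18)^i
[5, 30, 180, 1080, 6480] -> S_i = 5*6^i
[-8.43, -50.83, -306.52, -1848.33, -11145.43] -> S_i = -8.43*6.03^i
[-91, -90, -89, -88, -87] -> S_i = -91 + 1*i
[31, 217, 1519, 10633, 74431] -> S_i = 31*7^i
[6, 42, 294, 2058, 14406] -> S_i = 6*7^i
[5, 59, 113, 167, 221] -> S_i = 5 + 54*i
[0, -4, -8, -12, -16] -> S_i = 0 + -4*i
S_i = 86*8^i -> [86, 688, 5504, 44032, 352256]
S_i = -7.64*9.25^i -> [-7.64, -70.67, -653.7, -6046.7, -55931.99]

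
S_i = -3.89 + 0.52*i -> [-3.89, -3.37, -2.85, -2.33, -1.81]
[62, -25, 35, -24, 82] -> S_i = Random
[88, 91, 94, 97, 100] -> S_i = 88 + 3*i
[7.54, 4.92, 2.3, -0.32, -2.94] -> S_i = 7.54 + -2.62*i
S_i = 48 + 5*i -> [48, 53, 58, 63, 68]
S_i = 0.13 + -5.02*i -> [0.13, -4.89, -9.91, -14.93, -19.95]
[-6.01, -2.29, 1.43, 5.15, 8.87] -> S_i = -6.01 + 3.72*i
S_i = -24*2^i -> [-24, -48, -96, -192, -384]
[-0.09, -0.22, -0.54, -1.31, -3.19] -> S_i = -0.09*2.44^i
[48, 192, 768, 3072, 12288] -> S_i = 48*4^i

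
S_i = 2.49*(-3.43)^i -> [2.49, -8.54, 29.29, -100.48, 344.65]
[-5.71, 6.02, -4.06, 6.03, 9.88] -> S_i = Random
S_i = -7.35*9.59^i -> [-7.35, -70.49, -675.97, -6482.51, -62167.27]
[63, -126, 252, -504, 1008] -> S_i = 63*-2^i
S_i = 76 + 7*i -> [76, 83, 90, 97, 104]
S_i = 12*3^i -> [12, 36, 108, 324, 972]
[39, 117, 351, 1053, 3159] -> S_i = 39*3^i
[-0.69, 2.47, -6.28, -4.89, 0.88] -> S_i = Random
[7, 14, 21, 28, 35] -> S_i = 7 + 7*i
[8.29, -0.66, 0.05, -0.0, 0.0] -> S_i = 8.29*(-0.08)^i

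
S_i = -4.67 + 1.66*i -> [-4.67, -3.01, -1.35, 0.31, 1.97]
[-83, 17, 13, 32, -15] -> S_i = Random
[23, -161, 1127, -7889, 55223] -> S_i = 23*-7^i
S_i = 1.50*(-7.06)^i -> [1.5, -10.59, 74.77, -527.84, 3726.58]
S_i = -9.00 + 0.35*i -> [-9.0, -8.65, -8.3, -7.95, -7.6]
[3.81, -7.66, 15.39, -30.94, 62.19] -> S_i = 3.81*(-2.01)^i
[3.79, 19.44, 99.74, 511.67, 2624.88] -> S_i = 3.79*5.13^i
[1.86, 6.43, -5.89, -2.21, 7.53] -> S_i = Random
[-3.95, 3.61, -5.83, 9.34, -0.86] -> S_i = Random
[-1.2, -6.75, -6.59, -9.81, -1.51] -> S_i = Random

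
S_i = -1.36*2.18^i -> [-1.36, -2.96, -6.46, -14.09, -30.72]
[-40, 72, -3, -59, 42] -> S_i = Random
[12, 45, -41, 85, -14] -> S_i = Random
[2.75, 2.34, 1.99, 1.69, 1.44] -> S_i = 2.75*0.85^i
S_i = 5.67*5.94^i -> [5.67, 33.68, 200.06, 1188.34, 7058.77]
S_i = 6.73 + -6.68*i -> [6.73, 0.05, -6.63, -13.31, -19.99]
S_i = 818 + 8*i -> [818, 826, 834, 842, 850]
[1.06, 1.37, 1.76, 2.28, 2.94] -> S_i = 1.06*1.29^i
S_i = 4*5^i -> [4, 20, 100, 500, 2500]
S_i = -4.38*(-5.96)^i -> [-4.38, 26.1, -155.58, 927.28, -5526.61]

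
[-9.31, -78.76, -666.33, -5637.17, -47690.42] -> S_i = -9.31*8.46^i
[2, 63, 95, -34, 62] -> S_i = Random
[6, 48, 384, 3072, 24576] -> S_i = 6*8^i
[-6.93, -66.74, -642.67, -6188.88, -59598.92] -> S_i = -6.93*9.63^i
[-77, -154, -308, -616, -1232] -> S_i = -77*2^i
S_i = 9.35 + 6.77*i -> [9.35, 16.12, 22.89, 29.66, 36.43]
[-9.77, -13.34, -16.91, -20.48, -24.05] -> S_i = -9.77 + -3.57*i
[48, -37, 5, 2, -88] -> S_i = Random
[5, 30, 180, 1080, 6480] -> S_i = 5*6^i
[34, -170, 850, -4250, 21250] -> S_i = 34*-5^i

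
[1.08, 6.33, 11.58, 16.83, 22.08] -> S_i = 1.08 + 5.25*i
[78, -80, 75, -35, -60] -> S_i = Random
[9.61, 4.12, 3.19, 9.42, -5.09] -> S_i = Random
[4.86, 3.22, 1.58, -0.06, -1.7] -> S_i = 4.86 + -1.64*i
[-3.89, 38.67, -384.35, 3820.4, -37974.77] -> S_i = -3.89*(-9.94)^i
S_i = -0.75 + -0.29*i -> [-0.75, -1.04, -1.33, -1.62, -1.91]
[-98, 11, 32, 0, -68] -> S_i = Random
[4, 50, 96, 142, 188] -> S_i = 4 + 46*i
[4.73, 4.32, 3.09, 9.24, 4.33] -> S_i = Random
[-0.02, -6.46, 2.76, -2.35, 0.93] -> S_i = Random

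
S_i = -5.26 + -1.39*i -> [-5.26, -6.65, -8.04, -9.43, -10.82]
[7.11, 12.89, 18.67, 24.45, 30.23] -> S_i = 7.11 + 5.78*i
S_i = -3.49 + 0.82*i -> [-3.49, -2.67, -1.85, -1.03, -0.21]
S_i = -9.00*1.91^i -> [-9.0, -17.19, -32.83, -62.71, -119.78]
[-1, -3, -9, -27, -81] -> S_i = -1*3^i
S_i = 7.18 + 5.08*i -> [7.18, 12.26, 17.34, 22.42, 27.5]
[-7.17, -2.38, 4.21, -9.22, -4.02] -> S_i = Random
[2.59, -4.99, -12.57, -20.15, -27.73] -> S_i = 2.59 + -7.58*i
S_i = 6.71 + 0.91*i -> [6.71, 7.62, 8.53, 9.44, 10.35]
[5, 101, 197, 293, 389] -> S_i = 5 + 96*i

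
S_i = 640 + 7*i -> [640, 647, 654, 661, 668]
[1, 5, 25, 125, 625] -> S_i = 1*5^i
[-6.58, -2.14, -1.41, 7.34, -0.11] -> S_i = Random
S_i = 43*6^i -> [43, 258, 1548, 9288, 55728]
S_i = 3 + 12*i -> [3, 15, 27, 39, 51]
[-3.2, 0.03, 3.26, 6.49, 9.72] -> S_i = -3.20 + 3.23*i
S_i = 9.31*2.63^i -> [9.31, 24.49, 64.4, 169.36, 445.42]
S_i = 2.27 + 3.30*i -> [2.27, 5.57, 8.87, 12.17, 15.47]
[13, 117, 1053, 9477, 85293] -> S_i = 13*9^i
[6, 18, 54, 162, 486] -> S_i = 6*3^i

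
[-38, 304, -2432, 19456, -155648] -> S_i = -38*-8^i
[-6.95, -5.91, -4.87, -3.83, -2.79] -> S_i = -6.95 + 1.04*i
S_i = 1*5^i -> [1, 5, 25, 125, 625]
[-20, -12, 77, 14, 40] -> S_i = Random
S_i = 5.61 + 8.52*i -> [5.61, 14.13, 22.65, 31.17, 39.69]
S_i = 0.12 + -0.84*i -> [0.12, -0.72, -1.56, -2.4, -3.24]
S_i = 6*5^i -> [6, 30, 150, 750, 3750]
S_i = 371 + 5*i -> [371, 376, 381, 386, 391]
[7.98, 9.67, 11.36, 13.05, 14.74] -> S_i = 7.98 + 1.69*i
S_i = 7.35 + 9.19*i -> [7.35, 16.54, 25.73, 34.92, 44.11]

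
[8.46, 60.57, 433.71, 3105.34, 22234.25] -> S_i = 8.46*7.16^i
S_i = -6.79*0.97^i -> [-6.79, -6.59, -6.39, -6.2, -6.01]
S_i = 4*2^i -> [4, 8, 16, 32, 64]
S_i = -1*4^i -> [-1, -4, -16, -64, -256]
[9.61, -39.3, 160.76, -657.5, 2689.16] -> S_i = 9.61*(-4.09)^i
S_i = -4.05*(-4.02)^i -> [-4.05, 16.28, -65.45, 263.11, -1057.69]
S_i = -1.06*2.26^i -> [-1.06, -2.4, -5.41, -12.24, -27.65]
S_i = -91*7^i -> [-91, -637, -4459, -31213, -218491]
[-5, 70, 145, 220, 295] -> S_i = -5 + 75*i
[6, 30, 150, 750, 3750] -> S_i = 6*5^i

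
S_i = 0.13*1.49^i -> [0.13, 0.19, 0.29, 0.43, 0.64]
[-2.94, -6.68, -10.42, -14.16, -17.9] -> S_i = -2.94 + -3.74*i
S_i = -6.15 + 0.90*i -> [-6.15, -5.25, -4.35, -3.45, -2.55]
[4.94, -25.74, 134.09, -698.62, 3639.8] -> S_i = 4.94*(-5.21)^i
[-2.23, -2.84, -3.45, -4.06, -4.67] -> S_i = -2.23 + -0.61*i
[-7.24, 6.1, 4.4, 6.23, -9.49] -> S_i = Random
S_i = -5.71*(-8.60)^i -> [-5.71, 49.11, -422.31, 3631.88, -31234.17]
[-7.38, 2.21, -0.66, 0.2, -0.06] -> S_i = -7.38*(-0.30)^i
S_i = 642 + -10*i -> [642, 632, 622, 612, 602]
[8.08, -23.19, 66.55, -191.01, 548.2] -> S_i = 8.08*(-2.87)^i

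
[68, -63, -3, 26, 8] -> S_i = Random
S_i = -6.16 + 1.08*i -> [-6.16, -5.08, -4.0, -2.92, -1.84]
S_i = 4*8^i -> [4, 32, 256, 2048, 16384]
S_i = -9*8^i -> [-9, -72, -576, -4608, -36864]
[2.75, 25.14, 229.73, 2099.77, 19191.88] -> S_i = 2.75*9.14^i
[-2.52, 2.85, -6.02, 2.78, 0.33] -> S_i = Random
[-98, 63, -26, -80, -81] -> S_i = Random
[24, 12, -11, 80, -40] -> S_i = Random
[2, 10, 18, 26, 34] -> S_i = 2 + 8*i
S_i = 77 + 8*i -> [77, 85, 93, 101, 109]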